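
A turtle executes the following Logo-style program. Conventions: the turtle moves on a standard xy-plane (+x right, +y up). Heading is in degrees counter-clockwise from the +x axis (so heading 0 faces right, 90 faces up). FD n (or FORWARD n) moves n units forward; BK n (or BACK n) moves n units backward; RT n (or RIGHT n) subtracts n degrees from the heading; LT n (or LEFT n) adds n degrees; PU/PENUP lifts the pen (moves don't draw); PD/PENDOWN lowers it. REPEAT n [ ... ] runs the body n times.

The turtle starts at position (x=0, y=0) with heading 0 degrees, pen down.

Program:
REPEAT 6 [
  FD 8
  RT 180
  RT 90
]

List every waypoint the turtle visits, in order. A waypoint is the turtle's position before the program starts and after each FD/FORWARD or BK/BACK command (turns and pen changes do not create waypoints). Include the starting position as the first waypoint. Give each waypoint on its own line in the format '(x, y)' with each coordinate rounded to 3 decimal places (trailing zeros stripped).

Executing turtle program step by step:
Start: pos=(0,0), heading=0, pen down
REPEAT 6 [
  -- iteration 1/6 --
  FD 8: (0,0) -> (8,0) [heading=0, draw]
  RT 180: heading 0 -> 180
  RT 90: heading 180 -> 90
  -- iteration 2/6 --
  FD 8: (8,0) -> (8,8) [heading=90, draw]
  RT 180: heading 90 -> 270
  RT 90: heading 270 -> 180
  -- iteration 3/6 --
  FD 8: (8,8) -> (0,8) [heading=180, draw]
  RT 180: heading 180 -> 0
  RT 90: heading 0 -> 270
  -- iteration 4/6 --
  FD 8: (0,8) -> (0,0) [heading=270, draw]
  RT 180: heading 270 -> 90
  RT 90: heading 90 -> 0
  -- iteration 5/6 --
  FD 8: (0,0) -> (8,0) [heading=0, draw]
  RT 180: heading 0 -> 180
  RT 90: heading 180 -> 90
  -- iteration 6/6 --
  FD 8: (8,0) -> (8,8) [heading=90, draw]
  RT 180: heading 90 -> 270
  RT 90: heading 270 -> 180
]
Final: pos=(8,8), heading=180, 6 segment(s) drawn
Waypoints (7 total):
(0, 0)
(8, 0)
(8, 8)
(0, 8)
(0, 0)
(8, 0)
(8, 8)

Answer: (0, 0)
(8, 0)
(8, 8)
(0, 8)
(0, 0)
(8, 0)
(8, 8)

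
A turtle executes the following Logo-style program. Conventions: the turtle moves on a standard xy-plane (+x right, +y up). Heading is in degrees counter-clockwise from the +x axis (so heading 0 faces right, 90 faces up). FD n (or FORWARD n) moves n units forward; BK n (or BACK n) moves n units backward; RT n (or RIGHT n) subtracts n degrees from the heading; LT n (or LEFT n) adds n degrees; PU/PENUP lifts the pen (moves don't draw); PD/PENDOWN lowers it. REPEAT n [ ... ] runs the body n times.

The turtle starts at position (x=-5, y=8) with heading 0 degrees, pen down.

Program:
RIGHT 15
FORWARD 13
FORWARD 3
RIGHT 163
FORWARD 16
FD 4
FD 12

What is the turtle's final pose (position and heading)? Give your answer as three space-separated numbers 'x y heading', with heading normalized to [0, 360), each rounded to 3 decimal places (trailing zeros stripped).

Answer: -21.526 2.742 182

Derivation:
Executing turtle program step by step:
Start: pos=(-5,8), heading=0, pen down
RT 15: heading 0 -> 345
FD 13: (-5,8) -> (7.557,4.635) [heading=345, draw]
FD 3: (7.557,4.635) -> (10.455,3.859) [heading=345, draw]
RT 163: heading 345 -> 182
FD 16: (10.455,3.859) -> (-5.535,3.301) [heading=182, draw]
FD 4: (-5.535,3.301) -> (-9.533,3.161) [heading=182, draw]
FD 12: (-9.533,3.161) -> (-21.526,2.742) [heading=182, draw]
Final: pos=(-21.526,2.742), heading=182, 5 segment(s) drawn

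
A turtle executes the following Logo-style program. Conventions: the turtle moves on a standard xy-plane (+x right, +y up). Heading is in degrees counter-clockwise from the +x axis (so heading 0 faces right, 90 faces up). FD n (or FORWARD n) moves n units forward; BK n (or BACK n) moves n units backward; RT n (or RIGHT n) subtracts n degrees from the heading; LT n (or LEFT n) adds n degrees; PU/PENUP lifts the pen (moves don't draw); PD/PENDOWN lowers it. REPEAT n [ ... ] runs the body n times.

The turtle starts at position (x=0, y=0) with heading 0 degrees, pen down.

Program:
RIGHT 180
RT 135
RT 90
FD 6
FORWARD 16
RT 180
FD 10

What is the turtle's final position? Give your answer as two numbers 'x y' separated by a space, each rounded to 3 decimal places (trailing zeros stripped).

Answer: 8.485 -8.485

Derivation:
Executing turtle program step by step:
Start: pos=(0,0), heading=0, pen down
RT 180: heading 0 -> 180
RT 135: heading 180 -> 45
RT 90: heading 45 -> 315
FD 6: (0,0) -> (4.243,-4.243) [heading=315, draw]
FD 16: (4.243,-4.243) -> (15.556,-15.556) [heading=315, draw]
RT 180: heading 315 -> 135
FD 10: (15.556,-15.556) -> (8.485,-8.485) [heading=135, draw]
Final: pos=(8.485,-8.485), heading=135, 3 segment(s) drawn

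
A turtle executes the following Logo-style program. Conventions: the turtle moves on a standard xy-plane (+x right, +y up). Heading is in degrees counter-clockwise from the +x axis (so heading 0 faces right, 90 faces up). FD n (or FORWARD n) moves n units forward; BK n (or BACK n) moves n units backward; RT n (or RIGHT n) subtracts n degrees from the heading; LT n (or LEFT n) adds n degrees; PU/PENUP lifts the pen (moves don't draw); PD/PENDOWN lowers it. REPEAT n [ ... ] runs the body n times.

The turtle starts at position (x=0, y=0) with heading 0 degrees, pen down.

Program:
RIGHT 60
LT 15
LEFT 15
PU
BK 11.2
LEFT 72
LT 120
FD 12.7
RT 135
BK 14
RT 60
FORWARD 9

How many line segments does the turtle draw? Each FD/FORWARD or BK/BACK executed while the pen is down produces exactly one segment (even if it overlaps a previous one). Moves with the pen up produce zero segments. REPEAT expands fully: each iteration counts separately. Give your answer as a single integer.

Answer: 0

Derivation:
Executing turtle program step by step:
Start: pos=(0,0), heading=0, pen down
RT 60: heading 0 -> 300
LT 15: heading 300 -> 315
LT 15: heading 315 -> 330
PU: pen up
BK 11.2: (0,0) -> (-9.699,5.6) [heading=330, move]
LT 72: heading 330 -> 42
LT 120: heading 42 -> 162
FD 12.7: (-9.699,5.6) -> (-21.778,9.525) [heading=162, move]
RT 135: heading 162 -> 27
BK 14: (-21.778,9.525) -> (-34.252,3.169) [heading=27, move]
RT 60: heading 27 -> 327
FD 9: (-34.252,3.169) -> (-26.704,-1.733) [heading=327, move]
Final: pos=(-26.704,-1.733), heading=327, 0 segment(s) drawn
Segments drawn: 0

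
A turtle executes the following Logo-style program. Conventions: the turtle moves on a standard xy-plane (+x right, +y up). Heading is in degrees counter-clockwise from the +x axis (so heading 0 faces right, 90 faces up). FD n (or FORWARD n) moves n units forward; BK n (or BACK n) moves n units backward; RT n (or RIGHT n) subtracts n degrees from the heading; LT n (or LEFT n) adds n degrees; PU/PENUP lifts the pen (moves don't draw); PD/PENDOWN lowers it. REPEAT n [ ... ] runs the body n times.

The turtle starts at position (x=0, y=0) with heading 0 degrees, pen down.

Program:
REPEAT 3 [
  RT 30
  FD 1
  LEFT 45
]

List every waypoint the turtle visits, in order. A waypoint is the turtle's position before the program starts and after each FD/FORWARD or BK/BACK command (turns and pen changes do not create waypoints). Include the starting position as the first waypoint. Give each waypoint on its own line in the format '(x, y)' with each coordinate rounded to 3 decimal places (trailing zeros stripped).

Answer: (0, 0)
(0.866, -0.5)
(1.832, -0.759)
(2.832, -0.759)

Derivation:
Executing turtle program step by step:
Start: pos=(0,0), heading=0, pen down
REPEAT 3 [
  -- iteration 1/3 --
  RT 30: heading 0 -> 330
  FD 1: (0,0) -> (0.866,-0.5) [heading=330, draw]
  LT 45: heading 330 -> 15
  -- iteration 2/3 --
  RT 30: heading 15 -> 345
  FD 1: (0.866,-0.5) -> (1.832,-0.759) [heading=345, draw]
  LT 45: heading 345 -> 30
  -- iteration 3/3 --
  RT 30: heading 30 -> 0
  FD 1: (1.832,-0.759) -> (2.832,-0.759) [heading=0, draw]
  LT 45: heading 0 -> 45
]
Final: pos=(2.832,-0.759), heading=45, 3 segment(s) drawn
Waypoints (4 total):
(0, 0)
(0.866, -0.5)
(1.832, -0.759)
(2.832, -0.759)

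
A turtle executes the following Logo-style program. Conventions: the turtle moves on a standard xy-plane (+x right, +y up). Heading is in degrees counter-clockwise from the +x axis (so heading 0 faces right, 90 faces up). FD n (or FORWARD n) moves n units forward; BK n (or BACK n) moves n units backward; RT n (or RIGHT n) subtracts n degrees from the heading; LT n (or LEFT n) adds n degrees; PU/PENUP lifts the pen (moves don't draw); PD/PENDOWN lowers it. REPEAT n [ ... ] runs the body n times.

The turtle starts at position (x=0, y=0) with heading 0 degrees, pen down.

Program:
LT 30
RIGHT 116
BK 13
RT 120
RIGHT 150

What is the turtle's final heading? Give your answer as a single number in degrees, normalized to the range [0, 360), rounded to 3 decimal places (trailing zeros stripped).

Executing turtle program step by step:
Start: pos=(0,0), heading=0, pen down
LT 30: heading 0 -> 30
RT 116: heading 30 -> 274
BK 13: (0,0) -> (-0.907,12.968) [heading=274, draw]
RT 120: heading 274 -> 154
RT 150: heading 154 -> 4
Final: pos=(-0.907,12.968), heading=4, 1 segment(s) drawn

Answer: 4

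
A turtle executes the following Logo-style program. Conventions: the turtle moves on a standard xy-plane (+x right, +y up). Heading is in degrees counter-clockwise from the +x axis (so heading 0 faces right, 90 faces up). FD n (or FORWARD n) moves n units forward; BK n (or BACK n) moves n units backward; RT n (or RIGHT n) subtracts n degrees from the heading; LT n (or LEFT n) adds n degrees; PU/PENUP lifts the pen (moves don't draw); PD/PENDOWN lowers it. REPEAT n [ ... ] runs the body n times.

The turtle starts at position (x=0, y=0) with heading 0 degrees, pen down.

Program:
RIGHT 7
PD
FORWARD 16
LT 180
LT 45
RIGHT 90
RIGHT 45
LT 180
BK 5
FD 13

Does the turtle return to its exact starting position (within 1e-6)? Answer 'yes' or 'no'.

Answer: no

Derivation:
Executing turtle program step by step:
Start: pos=(0,0), heading=0, pen down
RT 7: heading 0 -> 353
PD: pen down
FD 16: (0,0) -> (15.881,-1.95) [heading=353, draw]
LT 180: heading 353 -> 173
LT 45: heading 173 -> 218
RT 90: heading 218 -> 128
RT 45: heading 128 -> 83
LT 180: heading 83 -> 263
BK 5: (15.881,-1.95) -> (16.49,3.013) [heading=263, draw]
FD 13: (16.49,3.013) -> (14.906,-9.89) [heading=263, draw]
Final: pos=(14.906,-9.89), heading=263, 3 segment(s) drawn

Start position: (0, 0)
Final position: (14.906, -9.89)
Distance = 17.889; >= 1e-6 -> NOT closed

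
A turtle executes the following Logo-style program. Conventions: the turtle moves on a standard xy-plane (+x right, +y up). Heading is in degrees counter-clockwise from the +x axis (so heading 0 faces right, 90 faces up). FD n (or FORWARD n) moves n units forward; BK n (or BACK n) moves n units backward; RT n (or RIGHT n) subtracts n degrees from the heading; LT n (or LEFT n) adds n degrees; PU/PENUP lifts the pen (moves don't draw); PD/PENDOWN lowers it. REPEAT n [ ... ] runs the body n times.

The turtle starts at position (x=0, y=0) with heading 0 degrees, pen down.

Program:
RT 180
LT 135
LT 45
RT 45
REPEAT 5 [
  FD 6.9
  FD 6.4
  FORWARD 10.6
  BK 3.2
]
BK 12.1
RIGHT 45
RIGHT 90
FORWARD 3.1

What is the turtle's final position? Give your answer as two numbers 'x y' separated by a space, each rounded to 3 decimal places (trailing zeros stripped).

Answer: 61.53 -64.63

Derivation:
Executing turtle program step by step:
Start: pos=(0,0), heading=0, pen down
RT 180: heading 0 -> 180
LT 135: heading 180 -> 315
LT 45: heading 315 -> 0
RT 45: heading 0 -> 315
REPEAT 5 [
  -- iteration 1/5 --
  FD 6.9: (0,0) -> (4.879,-4.879) [heading=315, draw]
  FD 6.4: (4.879,-4.879) -> (9.405,-9.405) [heading=315, draw]
  FD 10.6: (9.405,-9.405) -> (16.9,-16.9) [heading=315, draw]
  BK 3.2: (16.9,-16.9) -> (14.637,-14.637) [heading=315, draw]
  -- iteration 2/5 --
  FD 6.9: (14.637,-14.637) -> (19.516,-19.516) [heading=315, draw]
  FD 6.4: (19.516,-19.516) -> (24.042,-24.042) [heading=315, draw]
  FD 10.6: (24.042,-24.042) -> (31.537,-31.537) [heading=315, draw]
  BK 3.2: (31.537,-31.537) -> (29.274,-29.274) [heading=315, draw]
  -- iteration 3/5 --
  FD 6.9: (29.274,-29.274) -> (34.153,-34.153) [heading=315, draw]
  FD 6.4: (34.153,-34.153) -> (38.679,-38.679) [heading=315, draw]
  FD 10.6: (38.679,-38.679) -> (46.174,-46.174) [heading=315, draw]
  BK 3.2: (46.174,-46.174) -> (43.911,-43.911) [heading=315, draw]
  -- iteration 4/5 --
  FD 6.9: (43.911,-43.911) -> (48.79,-48.79) [heading=315, draw]
  FD 6.4: (48.79,-48.79) -> (53.316,-53.316) [heading=315, draw]
  FD 10.6: (53.316,-53.316) -> (60.811,-60.811) [heading=315, draw]
  BK 3.2: (60.811,-60.811) -> (58.548,-58.548) [heading=315, draw]
  -- iteration 5/5 --
  FD 6.9: (58.548,-58.548) -> (63.427,-63.427) [heading=315, draw]
  FD 6.4: (63.427,-63.427) -> (67.953,-67.953) [heading=315, draw]
  FD 10.6: (67.953,-67.953) -> (75.448,-75.448) [heading=315, draw]
  BK 3.2: (75.448,-75.448) -> (73.186,-73.186) [heading=315, draw]
]
BK 12.1: (73.186,-73.186) -> (64.63,-64.63) [heading=315, draw]
RT 45: heading 315 -> 270
RT 90: heading 270 -> 180
FD 3.1: (64.63,-64.63) -> (61.53,-64.63) [heading=180, draw]
Final: pos=(61.53,-64.63), heading=180, 22 segment(s) drawn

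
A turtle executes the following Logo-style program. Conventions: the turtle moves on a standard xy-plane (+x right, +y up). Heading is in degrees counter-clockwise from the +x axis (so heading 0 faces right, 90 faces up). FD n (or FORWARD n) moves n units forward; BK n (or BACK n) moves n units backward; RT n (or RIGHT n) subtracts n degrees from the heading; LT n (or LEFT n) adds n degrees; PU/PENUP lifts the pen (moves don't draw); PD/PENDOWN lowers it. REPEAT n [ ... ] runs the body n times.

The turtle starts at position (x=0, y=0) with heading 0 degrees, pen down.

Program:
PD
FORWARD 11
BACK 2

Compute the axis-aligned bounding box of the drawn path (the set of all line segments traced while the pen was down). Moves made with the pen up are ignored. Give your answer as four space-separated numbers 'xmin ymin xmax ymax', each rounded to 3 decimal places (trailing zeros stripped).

Answer: 0 0 11 0

Derivation:
Executing turtle program step by step:
Start: pos=(0,0), heading=0, pen down
PD: pen down
FD 11: (0,0) -> (11,0) [heading=0, draw]
BK 2: (11,0) -> (9,0) [heading=0, draw]
Final: pos=(9,0), heading=0, 2 segment(s) drawn

Segment endpoints: x in {0, 9, 11}, y in {0}
xmin=0, ymin=0, xmax=11, ymax=0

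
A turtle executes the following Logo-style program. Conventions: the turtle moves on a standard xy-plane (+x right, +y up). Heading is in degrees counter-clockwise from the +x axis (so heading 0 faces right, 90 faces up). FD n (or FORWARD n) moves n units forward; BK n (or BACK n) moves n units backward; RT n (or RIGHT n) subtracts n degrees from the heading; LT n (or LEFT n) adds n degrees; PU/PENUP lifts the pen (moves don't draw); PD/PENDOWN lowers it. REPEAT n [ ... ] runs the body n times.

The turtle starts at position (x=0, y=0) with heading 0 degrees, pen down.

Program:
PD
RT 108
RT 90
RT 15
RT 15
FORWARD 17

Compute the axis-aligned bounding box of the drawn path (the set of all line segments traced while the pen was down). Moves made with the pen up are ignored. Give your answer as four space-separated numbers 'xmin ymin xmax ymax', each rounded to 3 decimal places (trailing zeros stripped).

Answer: -11.375 0 0 12.633

Derivation:
Executing turtle program step by step:
Start: pos=(0,0), heading=0, pen down
PD: pen down
RT 108: heading 0 -> 252
RT 90: heading 252 -> 162
RT 15: heading 162 -> 147
RT 15: heading 147 -> 132
FD 17: (0,0) -> (-11.375,12.633) [heading=132, draw]
Final: pos=(-11.375,12.633), heading=132, 1 segment(s) drawn

Segment endpoints: x in {-11.375, 0}, y in {0, 12.633}
xmin=-11.375, ymin=0, xmax=0, ymax=12.633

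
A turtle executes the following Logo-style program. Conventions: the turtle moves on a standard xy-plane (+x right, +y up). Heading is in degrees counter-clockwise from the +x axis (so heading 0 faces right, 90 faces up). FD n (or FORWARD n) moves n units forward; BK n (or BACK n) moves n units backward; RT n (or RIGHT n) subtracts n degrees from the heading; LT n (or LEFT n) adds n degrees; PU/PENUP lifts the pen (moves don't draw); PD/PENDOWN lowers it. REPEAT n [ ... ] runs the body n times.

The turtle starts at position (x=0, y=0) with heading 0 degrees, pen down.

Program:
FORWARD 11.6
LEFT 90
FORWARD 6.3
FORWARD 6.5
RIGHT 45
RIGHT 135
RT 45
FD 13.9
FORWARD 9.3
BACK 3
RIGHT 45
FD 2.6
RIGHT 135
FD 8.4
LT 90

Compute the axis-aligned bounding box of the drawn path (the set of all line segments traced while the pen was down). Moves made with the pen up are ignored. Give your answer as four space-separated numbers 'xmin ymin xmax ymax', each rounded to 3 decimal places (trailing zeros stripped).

Executing turtle program step by step:
Start: pos=(0,0), heading=0, pen down
FD 11.6: (0,0) -> (11.6,0) [heading=0, draw]
LT 90: heading 0 -> 90
FD 6.3: (11.6,0) -> (11.6,6.3) [heading=90, draw]
FD 6.5: (11.6,6.3) -> (11.6,12.8) [heading=90, draw]
RT 45: heading 90 -> 45
RT 135: heading 45 -> 270
RT 45: heading 270 -> 225
FD 13.9: (11.6,12.8) -> (1.771,2.971) [heading=225, draw]
FD 9.3: (1.771,2.971) -> (-4.805,-3.605) [heading=225, draw]
BK 3: (-4.805,-3.605) -> (-2.684,-1.484) [heading=225, draw]
RT 45: heading 225 -> 180
FD 2.6: (-2.684,-1.484) -> (-5.284,-1.484) [heading=180, draw]
RT 135: heading 180 -> 45
FD 8.4: (-5.284,-1.484) -> (0.656,4.456) [heading=45, draw]
LT 90: heading 45 -> 135
Final: pos=(0.656,4.456), heading=135, 8 segment(s) drawn

Segment endpoints: x in {-5.284, -4.805, -2.684, 0, 0.656, 1.771, 11.6}, y in {-3.605, -1.484, -1.484, 0, 2.971, 4.456, 6.3, 12.8}
xmin=-5.284, ymin=-3.605, xmax=11.6, ymax=12.8

Answer: -5.284 -3.605 11.6 12.8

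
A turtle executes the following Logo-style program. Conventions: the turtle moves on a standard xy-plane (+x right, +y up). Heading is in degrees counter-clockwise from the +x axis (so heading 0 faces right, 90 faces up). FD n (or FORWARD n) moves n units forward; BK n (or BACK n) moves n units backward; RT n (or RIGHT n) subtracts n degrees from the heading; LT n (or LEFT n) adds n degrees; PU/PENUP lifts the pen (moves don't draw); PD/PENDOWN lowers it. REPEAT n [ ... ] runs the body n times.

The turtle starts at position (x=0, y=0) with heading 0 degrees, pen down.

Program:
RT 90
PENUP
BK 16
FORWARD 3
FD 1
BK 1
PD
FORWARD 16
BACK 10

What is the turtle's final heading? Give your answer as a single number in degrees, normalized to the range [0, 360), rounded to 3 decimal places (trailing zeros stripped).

Executing turtle program step by step:
Start: pos=(0,0), heading=0, pen down
RT 90: heading 0 -> 270
PU: pen up
BK 16: (0,0) -> (0,16) [heading=270, move]
FD 3: (0,16) -> (0,13) [heading=270, move]
FD 1: (0,13) -> (0,12) [heading=270, move]
BK 1: (0,12) -> (0,13) [heading=270, move]
PD: pen down
FD 16: (0,13) -> (0,-3) [heading=270, draw]
BK 10: (0,-3) -> (0,7) [heading=270, draw]
Final: pos=(0,7), heading=270, 2 segment(s) drawn

Answer: 270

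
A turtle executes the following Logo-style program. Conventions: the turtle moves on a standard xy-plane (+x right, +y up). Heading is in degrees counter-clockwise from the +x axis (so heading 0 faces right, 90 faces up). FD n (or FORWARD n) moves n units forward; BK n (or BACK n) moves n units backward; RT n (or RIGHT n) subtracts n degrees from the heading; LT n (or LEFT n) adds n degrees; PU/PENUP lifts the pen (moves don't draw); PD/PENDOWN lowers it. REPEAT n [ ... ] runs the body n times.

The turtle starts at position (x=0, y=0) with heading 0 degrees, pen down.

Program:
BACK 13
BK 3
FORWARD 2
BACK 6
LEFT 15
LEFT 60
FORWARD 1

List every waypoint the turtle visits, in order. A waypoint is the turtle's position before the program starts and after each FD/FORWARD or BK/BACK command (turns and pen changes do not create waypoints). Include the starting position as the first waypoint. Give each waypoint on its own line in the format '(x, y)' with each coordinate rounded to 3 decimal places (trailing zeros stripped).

Answer: (0, 0)
(-13, 0)
(-16, 0)
(-14, 0)
(-20, 0)
(-19.741, 0.966)

Derivation:
Executing turtle program step by step:
Start: pos=(0,0), heading=0, pen down
BK 13: (0,0) -> (-13,0) [heading=0, draw]
BK 3: (-13,0) -> (-16,0) [heading=0, draw]
FD 2: (-16,0) -> (-14,0) [heading=0, draw]
BK 6: (-14,0) -> (-20,0) [heading=0, draw]
LT 15: heading 0 -> 15
LT 60: heading 15 -> 75
FD 1: (-20,0) -> (-19.741,0.966) [heading=75, draw]
Final: pos=(-19.741,0.966), heading=75, 5 segment(s) drawn
Waypoints (6 total):
(0, 0)
(-13, 0)
(-16, 0)
(-14, 0)
(-20, 0)
(-19.741, 0.966)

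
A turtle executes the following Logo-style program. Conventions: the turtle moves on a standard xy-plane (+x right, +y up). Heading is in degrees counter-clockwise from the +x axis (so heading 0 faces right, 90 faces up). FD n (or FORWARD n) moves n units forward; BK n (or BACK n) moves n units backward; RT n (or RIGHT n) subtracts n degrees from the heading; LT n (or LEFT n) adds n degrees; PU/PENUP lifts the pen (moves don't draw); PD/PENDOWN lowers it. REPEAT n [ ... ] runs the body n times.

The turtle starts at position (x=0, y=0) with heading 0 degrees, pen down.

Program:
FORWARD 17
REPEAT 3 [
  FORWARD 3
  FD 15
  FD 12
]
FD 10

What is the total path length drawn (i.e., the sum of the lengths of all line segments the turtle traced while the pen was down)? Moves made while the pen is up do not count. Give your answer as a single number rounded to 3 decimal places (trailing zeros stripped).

Executing turtle program step by step:
Start: pos=(0,0), heading=0, pen down
FD 17: (0,0) -> (17,0) [heading=0, draw]
REPEAT 3 [
  -- iteration 1/3 --
  FD 3: (17,0) -> (20,0) [heading=0, draw]
  FD 15: (20,0) -> (35,0) [heading=0, draw]
  FD 12: (35,0) -> (47,0) [heading=0, draw]
  -- iteration 2/3 --
  FD 3: (47,0) -> (50,0) [heading=0, draw]
  FD 15: (50,0) -> (65,0) [heading=0, draw]
  FD 12: (65,0) -> (77,0) [heading=0, draw]
  -- iteration 3/3 --
  FD 3: (77,0) -> (80,0) [heading=0, draw]
  FD 15: (80,0) -> (95,0) [heading=0, draw]
  FD 12: (95,0) -> (107,0) [heading=0, draw]
]
FD 10: (107,0) -> (117,0) [heading=0, draw]
Final: pos=(117,0), heading=0, 11 segment(s) drawn

Segment lengths:
  seg 1: (0,0) -> (17,0), length = 17
  seg 2: (17,0) -> (20,0), length = 3
  seg 3: (20,0) -> (35,0), length = 15
  seg 4: (35,0) -> (47,0), length = 12
  seg 5: (47,0) -> (50,0), length = 3
  seg 6: (50,0) -> (65,0), length = 15
  seg 7: (65,0) -> (77,0), length = 12
  seg 8: (77,0) -> (80,0), length = 3
  seg 9: (80,0) -> (95,0), length = 15
  seg 10: (95,0) -> (107,0), length = 12
  seg 11: (107,0) -> (117,0), length = 10
Total = 117

Answer: 117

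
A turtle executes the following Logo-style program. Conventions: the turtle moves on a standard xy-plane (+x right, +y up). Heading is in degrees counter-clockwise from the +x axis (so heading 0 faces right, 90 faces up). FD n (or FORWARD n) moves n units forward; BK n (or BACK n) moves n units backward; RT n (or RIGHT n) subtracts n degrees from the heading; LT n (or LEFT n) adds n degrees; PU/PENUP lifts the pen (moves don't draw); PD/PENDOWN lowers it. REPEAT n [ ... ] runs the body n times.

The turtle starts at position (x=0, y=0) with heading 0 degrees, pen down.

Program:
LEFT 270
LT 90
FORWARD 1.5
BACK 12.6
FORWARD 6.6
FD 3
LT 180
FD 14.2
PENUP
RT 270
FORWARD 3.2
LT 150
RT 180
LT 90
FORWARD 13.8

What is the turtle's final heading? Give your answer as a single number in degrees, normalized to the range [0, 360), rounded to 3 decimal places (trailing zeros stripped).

Executing turtle program step by step:
Start: pos=(0,0), heading=0, pen down
LT 270: heading 0 -> 270
LT 90: heading 270 -> 0
FD 1.5: (0,0) -> (1.5,0) [heading=0, draw]
BK 12.6: (1.5,0) -> (-11.1,0) [heading=0, draw]
FD 6.6: (-11.1,0) -> (-4.5,0) [heading=0, draw]
FD 3: (-4.5,0) -> (-1.5,0) [heading=0, draw]
LT 180: heading 0 -> 180
FD 14.2: (-1.5,0) -> (-15.7,0) [heading=180, draw]
PU: pen up
RT 270: heading 180 -> 270
FD 3.2: (-15.7,0) -> (-15.7,-3.2) [heading=270, move]
LT 150: heading 270 -> 60
RT 180: heading 60 -> 240
LT 90: heading 240 -> 330
FD 13.8: (-15.7,-3.2) -> (-3.749,-10.1) [heading=330, move]
Final: pos=(-3.749,-10.1), heading=330, 5 segment(s) drawn

Answer: 330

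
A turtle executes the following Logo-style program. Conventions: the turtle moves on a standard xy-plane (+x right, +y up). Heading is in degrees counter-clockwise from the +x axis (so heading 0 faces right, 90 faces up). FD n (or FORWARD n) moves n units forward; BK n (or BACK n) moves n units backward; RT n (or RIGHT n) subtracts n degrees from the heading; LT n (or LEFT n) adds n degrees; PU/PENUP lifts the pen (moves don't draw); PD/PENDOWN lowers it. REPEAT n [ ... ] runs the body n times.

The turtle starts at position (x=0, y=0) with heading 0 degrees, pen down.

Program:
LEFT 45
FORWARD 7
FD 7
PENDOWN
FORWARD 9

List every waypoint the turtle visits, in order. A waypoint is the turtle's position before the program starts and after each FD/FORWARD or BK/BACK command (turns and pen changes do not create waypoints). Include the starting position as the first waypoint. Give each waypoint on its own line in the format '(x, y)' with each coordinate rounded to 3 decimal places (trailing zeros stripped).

Answer: (0, 0)
(4.95, 4.95)
(9.899, 9.899)
(16.263, 16.263)

Derivation:
Executing turtle program step by step:
Start: pos=(0,0), heading=0, pen down
LT 45: heading 0 -> 45
FD 7: (0,0) -> (4.95,4.95) [heading=45, draw]
FD 7: (4.95,4.95) -> (9.899,9.899) [heading=45, draw]
PD: pen down
FD 9: (9.899,9.899) -> (16.263,16.263) [heading=45, draw]
Final: pos=(16.263,16.263), heading=45, 3 segment(s) drawn
Waypoints (4 total):
(0, 0)
(4.95, 4.95)
(9.899, 9.899)
(16.263, 16.263)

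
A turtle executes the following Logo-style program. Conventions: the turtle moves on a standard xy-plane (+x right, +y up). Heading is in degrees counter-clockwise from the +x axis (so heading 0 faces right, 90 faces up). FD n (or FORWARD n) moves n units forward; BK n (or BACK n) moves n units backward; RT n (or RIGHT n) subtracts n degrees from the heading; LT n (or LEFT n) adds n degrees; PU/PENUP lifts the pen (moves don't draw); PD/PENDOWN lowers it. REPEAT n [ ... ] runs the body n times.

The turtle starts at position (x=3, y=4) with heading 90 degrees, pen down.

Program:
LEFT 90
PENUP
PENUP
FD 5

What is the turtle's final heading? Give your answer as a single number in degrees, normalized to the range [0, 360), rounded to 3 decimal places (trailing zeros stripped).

Executing turtle program step by step:
Start: pos=(3,4), heading=90, pen down
LT 90: heading 90 -> 180
PU: pen up
PU: pen up
FD 5: (3,4) -> (-2,4) [heading=180, move]
Final: pos=(-2,4), heading=180, 0 segment(s) drawn

Answer: 180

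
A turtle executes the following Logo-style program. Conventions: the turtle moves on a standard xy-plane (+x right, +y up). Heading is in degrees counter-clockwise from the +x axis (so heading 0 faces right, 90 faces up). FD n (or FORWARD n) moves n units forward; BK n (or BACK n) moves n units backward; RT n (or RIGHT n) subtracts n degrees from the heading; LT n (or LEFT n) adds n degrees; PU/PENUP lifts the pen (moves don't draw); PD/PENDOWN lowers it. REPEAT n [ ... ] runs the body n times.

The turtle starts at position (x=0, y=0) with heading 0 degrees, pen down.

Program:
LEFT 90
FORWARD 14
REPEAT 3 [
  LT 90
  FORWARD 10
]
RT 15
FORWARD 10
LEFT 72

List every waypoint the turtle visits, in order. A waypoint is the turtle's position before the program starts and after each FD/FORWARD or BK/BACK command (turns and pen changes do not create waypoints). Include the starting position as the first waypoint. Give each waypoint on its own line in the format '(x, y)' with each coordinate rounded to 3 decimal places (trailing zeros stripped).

Executing turtle program step by step:
Start: pos=(0,0), heading=0, pen down
LT 90: heading 0 -> 90
FD 14: (0,0) -> (0,14) [heading=90, draw]
REPEAT 3 [
  -- iteration 1/3 --
  LT 90: heading 90 -> 180
  FD 10: (0,14) -> (-10,14) [heading=180, draw]
  -- iteration 2/3 --
  LT 90: heading 180 -> 270
  FD 10: (-10,14) -> (-10,4) [heading=270, draw]
  -- iteration 3/3 --
  LT 90: heading 270 -> 0
  FD 10: (-10,4) -> (0,4) [heading=0, draw]
]
RT 15: heading 0 -> 345
FD 10: (0,4) -> (9.659,1.412) [heading=345, draw]
LT 72: heading 345 -> 57
Final: pos=(9.659,1.412), heading=57, 5 segment(s) drawn
Waypoints (6 total):
(0, 0)
(0, 14)
(-10, 14)
(-10, 4)
(0, 4)
(9.659, 1.412)

Answer: (0, 0)
(0, 14)
(-10, 14)
(-10, 4)
(0, 4)
(9.659, 1.412)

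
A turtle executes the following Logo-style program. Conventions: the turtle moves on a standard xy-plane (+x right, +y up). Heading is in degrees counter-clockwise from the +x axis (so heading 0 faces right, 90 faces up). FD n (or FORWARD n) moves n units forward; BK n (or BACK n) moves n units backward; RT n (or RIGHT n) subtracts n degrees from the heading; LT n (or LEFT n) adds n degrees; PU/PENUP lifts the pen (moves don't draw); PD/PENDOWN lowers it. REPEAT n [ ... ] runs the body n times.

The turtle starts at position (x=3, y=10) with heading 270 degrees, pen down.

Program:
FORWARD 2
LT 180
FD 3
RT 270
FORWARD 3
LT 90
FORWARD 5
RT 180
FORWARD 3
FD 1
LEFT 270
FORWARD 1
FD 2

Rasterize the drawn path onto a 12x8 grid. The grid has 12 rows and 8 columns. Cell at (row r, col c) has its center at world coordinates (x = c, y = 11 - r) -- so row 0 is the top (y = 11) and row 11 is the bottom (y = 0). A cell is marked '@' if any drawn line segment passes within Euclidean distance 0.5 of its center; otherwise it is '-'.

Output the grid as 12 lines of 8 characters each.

Segment 0: (3,10) -> (3,8)
Segment 1: (3,8) -> (3,11)
Segment 2: (3,11) -> (0,11)
Segment 3: (0,11) -> (-0,6)
Segment 4: (-0,6) -> (-0,9)
Segment 5: (-0,9) -> (-0,10)
Segment 6: (-0,10) -> (1,10)
Segment 7: (1,10) -> (3,10)

Answer: @@@@----
@@@@----
@--@----
@--@----
@-------
@-------
--------
--------
--------
--------
--------
--------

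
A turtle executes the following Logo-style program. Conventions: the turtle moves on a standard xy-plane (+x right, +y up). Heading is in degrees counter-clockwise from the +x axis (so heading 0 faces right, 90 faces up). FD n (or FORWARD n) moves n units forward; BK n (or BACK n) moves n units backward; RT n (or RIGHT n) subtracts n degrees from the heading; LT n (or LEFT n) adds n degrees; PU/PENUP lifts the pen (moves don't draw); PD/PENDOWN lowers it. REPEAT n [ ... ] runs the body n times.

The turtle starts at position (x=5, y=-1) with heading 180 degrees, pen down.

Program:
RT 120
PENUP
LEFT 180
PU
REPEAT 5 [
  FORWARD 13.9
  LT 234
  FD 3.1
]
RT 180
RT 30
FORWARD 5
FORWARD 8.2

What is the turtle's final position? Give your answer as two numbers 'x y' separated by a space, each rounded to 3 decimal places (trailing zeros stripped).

Answer: -10.562 14.371

Derivation:
Executing turtle program step by step:
Start: pos=(5,-1), heading=180, pen down
RT 120: heading 180 -> 60
PU: pen up
LT 180: heading 60 -> 240
PU: pen up
REPEAT 5 [
  -- iteration 1/5 --
  FD 13.9: (5,-1) -> (-1.95,-13.038) [heading=240, move]
  LT 234: heading 240 -> 114
  FD 3.1: (-1.95,-13.038) -> (-3.211,-10.206) [heading=114, move]
  -- iteration 2/5 --
  FD 13.9: (-3.211,-10.206) -> (-8.865,2.493) [heading=114, move]
  LT 234: heading 114 -> 348
  FD 3.1: (-8.865,2.493) -> (-5.832,1.848) [heading=348, move]
  -- iteration 3/5 --
  FD 13.9: (-5.832,1.848) -> (7.764,-1.042) [heading=348, move]
  LT 234: heading 348 -> 222
  FD 3.1: (7.764,-1.042) -> (5.46,-3.116) [heading=222, move]
  -- iteration 4/5 --
  FD 13.9: (5.46,-3.116) -> (-4.869,-12.417) [heading=222, move]
  LT 234: heading 222 -> 96
  FD 3.1: (-4.869,-12.417) -> (-5.194,-9.334) [heading=96, move]
  -- iteration 5/5 --
  FD 13.9: (-5.194,-9.334) -> (-6.646,4.49) [heading=96, move]
  LT 234: heading 96 -> 330
  FD 3.1: (-6.646,4.49) -> (-3.962,2.94) [heading=330, move]
]
RT 180: heading 330 -> 150
RT 30: heading 150 -> 120
FD 5: (-3.962,2.94) -> (-6.462,7.27) [heading=120, move]
FD 8.2: (-6.462,7.27) -> (-10.562,14.371) [heading=120, move]
Final: pos=(-10.562,14.371), heading=120, 0 segment(s) drawn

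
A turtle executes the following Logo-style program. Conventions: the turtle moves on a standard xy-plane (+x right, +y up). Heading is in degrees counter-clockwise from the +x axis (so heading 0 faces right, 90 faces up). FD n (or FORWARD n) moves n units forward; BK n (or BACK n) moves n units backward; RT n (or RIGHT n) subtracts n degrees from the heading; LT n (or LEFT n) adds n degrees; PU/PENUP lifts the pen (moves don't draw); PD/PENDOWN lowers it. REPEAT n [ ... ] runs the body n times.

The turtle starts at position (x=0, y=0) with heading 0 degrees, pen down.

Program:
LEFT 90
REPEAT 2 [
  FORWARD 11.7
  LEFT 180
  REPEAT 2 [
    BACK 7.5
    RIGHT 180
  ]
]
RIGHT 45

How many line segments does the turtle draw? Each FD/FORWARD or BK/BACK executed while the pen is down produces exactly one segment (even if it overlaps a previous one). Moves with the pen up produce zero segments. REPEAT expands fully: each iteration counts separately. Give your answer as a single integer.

Answer: 6

Derivation:
Executing turtle program step by step:
Start: pos=(0,0), heading=0, pen down
LT 90: heading 0 -> 90
REPEAT 2 [
  -- iteration 1/2 --
  FD 11.7: (0,0) -> (0,11.7) [heading=90, draw]
  LT 180: heading 90 -> 270
  REPEAT 2 [
    -- iteration 1/2 --
    BK 7.5: (0,11.7) -> (0,19.2) [heading=270, draw]
    RT 180: heading 270 -> 90
    -- iteration 2/2 --
    BK 7.5: (0,19.2) -> (0,11.7) [heading=90, draw]
    RT 180: heading 90 -> 270
  ]
  -- iteration 2/2 --
  FD 11.7: (0,11.7) -> (0,0) [heading=270, draw]
  LT 180: heading 270 -> 90
  REPEAT 2 [
    -- iteration 1/2 --
    BK 7.5: (0,0) -> (0,-7.5) [heading=90, draw]
    RT 180: heading 90 -> 270
    -- iteration 2/2 --
    BK 7.5: (0,-7.5) -> (0,0) [heading=270, draw]
    RT 180: heading 270 -> 90
  ]
]
RT 45: heading 90 -> 45
Final: pos=(0,0), heading=45, 6 segment(s) drawn
Segments drawn: 6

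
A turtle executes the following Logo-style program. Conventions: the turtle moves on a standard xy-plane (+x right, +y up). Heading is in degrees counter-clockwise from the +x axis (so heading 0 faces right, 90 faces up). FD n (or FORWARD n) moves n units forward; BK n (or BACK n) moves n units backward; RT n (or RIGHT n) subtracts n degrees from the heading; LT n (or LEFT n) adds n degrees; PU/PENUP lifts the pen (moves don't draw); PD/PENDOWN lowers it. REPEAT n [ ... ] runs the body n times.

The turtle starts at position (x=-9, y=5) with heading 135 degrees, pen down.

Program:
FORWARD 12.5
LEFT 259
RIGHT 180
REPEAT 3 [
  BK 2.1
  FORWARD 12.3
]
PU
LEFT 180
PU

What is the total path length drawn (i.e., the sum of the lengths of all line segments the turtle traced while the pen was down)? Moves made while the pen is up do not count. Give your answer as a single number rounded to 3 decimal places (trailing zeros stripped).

Answer: 55.7

Derivation:
Executing turtle program step by step:
Start: pos=(-9,5), heading=135, pen down
FD 12.5: (-9,5) -> (-17.839,13.839) [heading=135, draw]
LT 259: heading 135 -> 34
RT 180: heading 34 -> 214
REPEAT 3 [
  -- iteration 1/3 --
  BK 2.1: (-17.839,13.839) -> (-16.098,15.013) [heading=214, draw]
  FD 12.3: (-16.098,15.013) -> (-26.295,8.135) [heading=214, draw]
  -- iteration 2/3 --
  BK 2.1: (-26.295,8.135) -> (-24.554,9.309) [heading=214, draw]
  FD 12.3: (-24.554,9.309) -> (-34.751,2.431) [heading=214, draw]
  -- iteration 3/3 --
  BK 2.1: (-34.751,2.431) -> (-33.01,3.606) [heading=214, draw]
  FD 12.3: (-33.01,3.606) -> (-43.207,-3.272) [heading=214, draw]
]
PU: pen up
LT 180: heading 214 -> 34
PU: pen up
Final: pos=(-43.207,-3.272), heading=34, 7 segment(s) drawn

Segment lengths:
  seg 1: (-9,5) -> (-17.839,13.839), length = 12.5
  seg 2: (-17.839,13.839) -> (-16.098,15.013), length = 2.1
  seg 3: (-16.098,15.013) -> (-26.295,8.135), length = 12.3
  seg 4: (-26.295,8.135) -> (-24.554,9.309), length = 2.1
  seg 5: (-24.554,9.309) -> (-34.751,2.431), length = 12.3
  seg 6: (-34.751,2.431) -> (-33.01,3.606), length = 2.1
  seg 7: (-33.01,3.606) -> (-43.207,-3.272), length = 12.3
Total = 55.7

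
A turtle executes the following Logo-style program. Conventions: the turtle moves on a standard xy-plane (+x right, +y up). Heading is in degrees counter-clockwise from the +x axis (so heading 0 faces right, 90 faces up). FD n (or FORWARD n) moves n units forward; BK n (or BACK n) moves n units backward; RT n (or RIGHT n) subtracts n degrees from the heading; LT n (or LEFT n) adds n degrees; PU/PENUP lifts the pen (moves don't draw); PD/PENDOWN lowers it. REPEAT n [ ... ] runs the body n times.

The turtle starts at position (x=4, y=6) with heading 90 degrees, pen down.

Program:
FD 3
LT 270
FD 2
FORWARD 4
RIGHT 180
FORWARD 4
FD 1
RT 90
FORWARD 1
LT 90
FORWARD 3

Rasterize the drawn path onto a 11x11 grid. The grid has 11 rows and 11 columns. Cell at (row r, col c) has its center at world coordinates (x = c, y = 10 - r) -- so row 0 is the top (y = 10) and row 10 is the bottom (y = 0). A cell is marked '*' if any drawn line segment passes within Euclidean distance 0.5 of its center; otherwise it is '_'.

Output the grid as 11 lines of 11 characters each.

Segment 0: (4,6) -> (4,9)
Segment 1: (4,9) -> (6,9)
Segment 2: (6,9) -> (10,9)
Segment 3: (10,9) -> (6,9)
Segment 4: (6,9) -> (5,9)
Segment 5: (5,9) -> (5,10)
Segment 6: (5,10) -> (2,10)

Answer: __****_____
____*******
____*______
____*______
____*______
___________
___________
___________
___________
___________
___________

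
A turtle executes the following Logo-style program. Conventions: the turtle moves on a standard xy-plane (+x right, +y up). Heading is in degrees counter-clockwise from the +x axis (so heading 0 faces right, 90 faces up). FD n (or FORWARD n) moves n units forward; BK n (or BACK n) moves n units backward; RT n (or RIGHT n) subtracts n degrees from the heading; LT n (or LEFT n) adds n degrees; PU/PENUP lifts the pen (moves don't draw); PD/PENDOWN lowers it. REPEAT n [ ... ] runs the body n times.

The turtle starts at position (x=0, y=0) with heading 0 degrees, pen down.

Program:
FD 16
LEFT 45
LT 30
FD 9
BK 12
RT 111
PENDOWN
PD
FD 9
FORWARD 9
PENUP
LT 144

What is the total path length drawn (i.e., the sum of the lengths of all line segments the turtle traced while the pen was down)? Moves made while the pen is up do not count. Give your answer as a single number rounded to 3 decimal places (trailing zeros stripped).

Executing turtle program step by step:
Start: pos=(0,0), heading=0, pen down
FD 16: (0,0) -> (16,0) [heading=0, draw]
LT 45: heading 0 -> 45
LT 30: heading 45 -> 75
FD 9: (16,0) -> (18.329,8.693) [heading=75, draw]
BK 12: (18.329,8.693) -> (15.224,-2.898) [heading=75, draw]
RT 111: heading 75 -> 324
PD: pen down
PD: pen down
FD 9: (15.224,-2.898) -> (22.505,-8.188) [heading=324, draw]
FD 9: (22.505,-8.188) -> (29.786,-13.478) [heading=324, draw]
PU: pen up
LT 144: heading 324 -> 108
Final: pos=(29.786,-13.478), heading=108, 5 segment(s) drawn

Segment lengths:
  seg 1: (0,0) -> (16,0), length = 16
  seg 2: (16,0) -> (18.329,8.693), length = 9
  seg 3: (18.329,8.693) -> (15.224,-2.898), length = 12
  seg 4: (15.224,-2.898) -> (22.505,-8.188), length = 9
  seg 5: (22.505,-8.188) -> (29.786,-13.478), length = 9
Total = 55

Answer: 55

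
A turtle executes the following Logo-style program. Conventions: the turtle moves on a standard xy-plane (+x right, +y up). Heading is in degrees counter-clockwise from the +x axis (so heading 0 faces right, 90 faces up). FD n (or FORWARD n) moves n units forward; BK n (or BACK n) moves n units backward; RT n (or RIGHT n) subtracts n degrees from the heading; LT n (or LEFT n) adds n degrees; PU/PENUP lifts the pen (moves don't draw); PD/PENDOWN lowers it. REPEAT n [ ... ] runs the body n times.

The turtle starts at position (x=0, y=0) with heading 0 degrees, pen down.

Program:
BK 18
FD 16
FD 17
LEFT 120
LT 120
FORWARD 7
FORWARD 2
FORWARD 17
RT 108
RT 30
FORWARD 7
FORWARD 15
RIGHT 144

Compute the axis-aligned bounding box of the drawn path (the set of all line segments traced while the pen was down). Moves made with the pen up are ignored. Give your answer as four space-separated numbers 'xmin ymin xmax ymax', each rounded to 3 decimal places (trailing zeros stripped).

Answer: -18 -22.517 15 0

Derivation:
Executing turtle program step by step:
Start: pos=(0,0), heading=0, pen down
BK 18: (0,0) -> (-18,0) [heading=0, draw]
FD 16: (-18,0) -> (-2,0) [heading=0, draw]
FD 17: (-2,0) -> (15,0) [heading=0, draw]
LT 120: heading 0 -> 120
LT 120: heading 120 -> 240
FD 7: (15,0) -> (11.5,-6.062) [heading=240, draw]
FD 2: (11.5,-6.062) -> (10.5,-7.794) [heading=240, draw]
FD 17: (10.5,-7.794) -> (2,-22.517) [heading=240, draw]
RT 108: heading 240 -> 132
RT 30: heading 132 -> 102
FD 7: (2,-22.517) -> (0.545,-15.67) [heading=102, draw]
FD 15: (0.545,-15.67) -> (-2.574,-0.997) [heading=102, draw]
RT 144: heading 102 -> 318
Final: pos=(-2.574,-0.997), heading=318, 8 segment(s) drawn

Segment endpoints: x in {-18, -2.574, -2, 0, 0.545, 2, 10.5, 11.5, 15}, y in {-22.517, -15.67, -7.794, -6.062, -0.997, 0}
xmin=-18, ymin=-22.517, xmax=15, ymax=0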